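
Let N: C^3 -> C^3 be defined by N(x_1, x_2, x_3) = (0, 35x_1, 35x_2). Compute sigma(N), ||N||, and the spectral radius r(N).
sigma(N) = {0}; ||N|| = 35; r(N) = 0. (N is nilpotent with N^3 = 0.)

On C^3, N is a strictly lower-triangular matrix with 35 on the subdiagonal and zeros elsewhere, so its characteristic polynomial is lambda^3 and every eigenvalue is 0: sigma(N) = {0}. For the operator norm, N e_i = 35e_{i+1} for i = 1, ..., 2 and N e_3 = 0, so the singular values of N are 35 (with multiplicity 2) and 0; hence ||N|| = 35. The spectral radius r(N) = max|lambda| = 0. Note ||N|| > r(N) — characteristic of non-normal nilpotent operators. Indeed N^3 = 0.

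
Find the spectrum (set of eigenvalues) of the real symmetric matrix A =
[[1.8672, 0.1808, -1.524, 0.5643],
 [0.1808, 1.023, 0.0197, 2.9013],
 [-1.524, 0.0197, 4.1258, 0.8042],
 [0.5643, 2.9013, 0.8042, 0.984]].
sigma(A) ≈ {-2, 1, 4, 5}

A is real symmetric, so its spectrum consists of real eigenvalues. Expanding the characteristic polynomial of the displayed matrix gives
  det(λ I - A) = p(λ) = λ^4 + (-8)λ^3 + (9)λ^2 + (38)λ + (-40.0012).
Solving p(λ) = 0 yields eigenvalues ≈ -2, 1, 4, 5. (A is shown rounded to 4 decimals, so these recover the underlying integer eigenvalues to within that precision.)
Verification: the trace of A = 8 equals the sum of eigenvalues 8, and det(A) ≈ -40.0012 matches the eigenvalue product -40.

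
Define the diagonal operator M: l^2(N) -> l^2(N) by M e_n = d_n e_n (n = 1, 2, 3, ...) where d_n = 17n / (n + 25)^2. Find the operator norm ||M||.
||M|| = 17/100 (attained at n = 25)

For M diagonal, ||M|| = sup_n |d_n|. Treat f(x) = 17x / (x + 25)^2 for real x > 0. By the quotient rule, f'(x) = 17(25 - x)/(x + 25)^3, which is positive for x < 25 and negative for x > 25. So f has a unique maximum at x = 25, and since 25 is a positive integer, the supremum over n ≥ 1 is attained at n = 25: d_25 = 17·25/(25 + 25)^2 = 17·25/2500 = 17/100. Hence ||M|| = 17/100.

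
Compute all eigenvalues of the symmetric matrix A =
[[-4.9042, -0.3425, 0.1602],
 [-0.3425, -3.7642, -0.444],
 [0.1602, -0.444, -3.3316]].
sigma(A) ≈ {-5, -4, -3}

A is real symmetric, so its spectrum consists of real eigenvalues. Expanding the characteristic polynomial of the displayed matrix gives
  det(λ I - A) = p(λ) = λ^3 + (12)λ^2 + (47)λ + (60).
Solving p(λ) = 0 yields eigenvalues ≈ -5, -4, -3. (A is shown rounded to 4 decimals, so these recover the underlying integer eigenvalues to within that precision.)
Verification: the trace of A = -12 equals the sum of eigenvalues -12, and det(A) ≈ -59.9997 matches the eigenvalue product -60.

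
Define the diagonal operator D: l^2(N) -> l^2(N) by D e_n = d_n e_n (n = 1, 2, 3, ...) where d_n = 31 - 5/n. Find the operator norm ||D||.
||D|| = 31

For a diagonal operator on l^2 with entries d_n, ||D|| = sup_n |d_n|. Here d_1 = 26, d_2 = 57/2, ..., and d_n = 31 - 5/n increases monotonically toward 31. All terms lie in [26, 31), so |d_n| = d_n and the supremum is the limit 31, which is not attained by any individual d_n. Hence ||D|| = 31.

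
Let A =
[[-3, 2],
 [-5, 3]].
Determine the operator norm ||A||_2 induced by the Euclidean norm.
||A||_2 = sqrt((47 + sqrt(2205))/2) ≈ 6.8541 (= sqrt(largest eigenvalue of A^T A))

||A||_2 = sigma_max(A) = sqrt(lambda_max(A^T A)). Form the symmetric matrix M = A^T A =
[[34, -21],
 [-21, 13]].
Its characteristic polynomial (trace, determinant of M give the coefficients) is
  p(λ) = det(λ I - M) = λ^2 - 47λ + 1.
For λ^2 - 47λ + 1 the discriminant is 2205. It is nonnegative but not a perfect square, so the roots are real and irrational: λ = (47 ± sqrt(2205))/2 ≈ 46.9787, 0.0213.
So the eigenvalues of A^T A are ≈ 0.0213, 46.9787 (all ≥ 0, as they must be for A^T A). The largest is λ_max = (47 + sqrt(2205))/2 ≈ 46.9787, hence ||A||_2 = sqrt(λ_max) = sqrt((47 + sqrt(2205))/2) ≈ 6.8541.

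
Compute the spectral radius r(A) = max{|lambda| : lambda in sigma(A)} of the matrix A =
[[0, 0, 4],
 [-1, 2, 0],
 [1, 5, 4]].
r(A) ≈ 4.0974

The eigenvalues of A are the roots of its characteristic polynomial. With M = A (coefficients from the trace, the sum of principal 2x2 minors, and det A):
  p(λ) = det(λ I - M) = λ^3 - 6λ^2 + 4λ + 28.
No integer candidate from the rational root theorem (±divisors of 28) is a root, so the roots are irrational. The cubic discriminant is Δ = -8752 < 0, so there is one real root and a complex-conjugate pair. p(-2) = -12 and p(-1) = 17 have opposite signs, so a root lies in (-2, -1); Newton's method refines it to λ ≈ -1.6678. Dividing out (λ - (-1.6678)) leaves approximately λ^2 - 7.6678λ + 16.7885. For λ^2 - 7.6678λ + 16.7885 the discriminant is -8.3585. It is negative, so the remaining roots are the complex-conjugate pair λ ≈ 3.8339 ± 1.4456i. Their product equals the constant term, so |λ|^2 ≈ 16.7885 and |λ| ≈ 4.0974.
Thus the eigenvalues (to 4 decimals) are -1.6678 (modulus 1.6678); 3.8339 ± 1.4456i (modulus 4.0974). The spectral radius is the largest modulus: r(A) ≈ 4.0974. (Cross-check: r(A) ≤ ||A||_2 ≈ 7.1456; equality holds whenever A is normal, though it can also hold for some non-normal A.)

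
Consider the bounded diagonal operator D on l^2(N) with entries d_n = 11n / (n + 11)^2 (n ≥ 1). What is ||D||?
||D|| = 1/4 (attained at n = 11)

For D diagonal, ||D|| = sup_n |d_n|. Treat f(x) = 11x / (x + 11)^2 for real x > 0. By the quotient rule, f'(x) = 11(11 - x)/(x + 11)^3, which is positive for x < 11 and negative for x > 11. So f has a unique maximum at x = 11, and since 11 is a positive integer, the supremum over n ≥ 1 is attained at n = 11: d_11 = 11·11/(11 + 11)^2 = 11·11/484 = 1/4. Hence ||D|| = 1/4.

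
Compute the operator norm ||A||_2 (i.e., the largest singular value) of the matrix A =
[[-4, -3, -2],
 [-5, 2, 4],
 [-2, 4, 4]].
||A||_2 ≈ 8.6638 (= sqrt(largest eigenvalue of A^T A))

||A||_2 = sigma_max(A) = sqrt(lambda_max(A^T A)). Form the symmetric matrix M = A^T A =
[[45, -6, -20],
 [-6, 29, 30],
 [-20, 30, 36]].
Its characteristic polynomial (trace, sum of principal 2x2 minors, determinant of M give the coefficients) is
  p(λ) = det(λ I - M) = λ^3 - 110λ^2 + 2633λ - 784.
No integer candidate from the rational root theorem (±divisors of 784) is a root, so the roots are irrational. The cubic discriminant is Δ = 10767103200 > 0, so there are three distinct real roots. p(0) = -784 and p(1) = 1740 have opposite signs, so a root lies in (0, 1); Newton's method refines it to λ ≈ 0.3015. p(34) = 882 and p(35) = -504 have opposite signs, so a root lies in (34, 35); Newton's method refines it to λ ≈ 34.6374. p(75) = -184 and p(76) = 2940 have opposite signs, so a root lies in (75, 76); Newton's method refines it to λ ≈ 75.061. Check (Vieta): the three roots sum to 110, matching tr M = 110.
So the eigenvalues of A^T A are ≈ 0.3015, 34.6374, 75.061 (all ≥ 0, as they must be for A^T A). The largest is λ_max ≈ 75.061, hence ||A||_2 = sqrt(λ_max) ≈ 8.6638.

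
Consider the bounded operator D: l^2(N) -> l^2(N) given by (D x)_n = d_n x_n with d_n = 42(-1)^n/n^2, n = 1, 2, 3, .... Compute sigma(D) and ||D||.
sigma(D) = {42(-1)^n/n^2 : n ≥ 1} ∪ {0}; ||D|| = 42

A bounded diagonal operator on l^2 with diagonal entries d_n has spectrum equal to the closure of {d_n : n ≥ 1}: every d_n is an eigenvalue (with eigenvector e_n), so {d_n} ⊂ sigma(D); the spectrum is closed, so its closure is too; and for lambda not in the closure, (D - lambda I) has bounded inverse (the diagonal entries 1/(d_n - lambda) are bounded). For our sequence d_n = 42(-1)^n/n^2, n = 1, 2, 3, ...:
  - {d_n} = {42(-1)^n/n^2 : n ≥ 1}; the only limit point is 0
  - closure = {42(-1)^n/n^2 : n ≥ 1} ∪ {0}
For the norm: a diagonal operator has ||D|| = sup_n |d_n|. Here |d_n| = 42/n^2 is decreasing, so sup_n |d_n| = |d_1| = 42. So ||D|| = 42.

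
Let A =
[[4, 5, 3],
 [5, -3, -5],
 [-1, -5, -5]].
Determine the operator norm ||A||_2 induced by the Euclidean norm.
||A||_2 ≈ 10.6784 (= sqrt(largest eigenvalue of A^T A))

||A||_2 = sigma_max(A) = sqrt(lambda_max(A^T A)). Form the symmetric matrix M = A^T A =
[[42, 10, -8],
 [10, 59, 55],
 [-8, 55, 59]].
Its characteristic polynomial (trace, sum of principal 2x2 minors, determinant of M give the coefficients) is
  p(λ) = det(λ I - M) = λ^3 - 160λ^2 + 5248λ - 676.
No integer candidate from the rational root theorem (±divisors of 676) is a root, so the roots are irrational. The cubic discriminant is Δ = 126040554320 > 0, so there are three distinct real roots. p(0) = -676 and p(1) = 4413 have opposite signs, so a root lies in (0, 1); Newton's method refines it to λ ≈ 0.1293. p(45) = 2609 and p(46) = -492 have opposite signs, so a root lies in (45, 46); Newton's method refines it to λ ≈ 45.8423. p(114) = -220 and p(115) = 7719 have opposite signs, so a root lies in (114, 115); Newton's method refines it to λ ≈ 114.0283. Check (Vieta): the three roots sum to 160, matching tr M = 160.
So the eigenvalues of A^T A are ≈ 0.1293, 45.8423, 114.0283 (all ≥ 0, as they must be for A^T A). The largest is λ_max ≈ 114.0283, hence ||A||_2 = sqrt(λ_max) ≈ 10.6784.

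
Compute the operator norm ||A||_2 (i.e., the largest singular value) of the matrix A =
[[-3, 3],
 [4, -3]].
||A||_2 = sqrt((43 + sqrt(1813))/2) ≈ 6.5414 (= sqrt(largest eigenvalue of A^T A))

||A||_2 = sigma_max(A) = sqrt(lambda_max(A^T A)). Form the symmetric matrix M = A^T A =
[[25, -21],
 [-21, 18]].
Its characteristic polynomial (trace, determinant of M give the coefficients) is
  p(λ) = det(λ I - M) = λ^2 - 43λ + 9.
For λ^2 - 43λ + 9 the discriminant is 1813. It is nonnegative but not a perfect square, so the roots are real and irrational: λ = (43 ± sqrt(1813))/2 ≈ 42.7897, 0.2103.
So the eigenvalues of A^T A are ≈ 0.2103, 42.7897 (all ≥ 0, as they must be for A^T A). The largest is λ_max = (43 + sqrt(1813))/2 ≈ 42.7897, hence ||A||_2 = sqrt(λ_max) = sqrt((43 + sqrt(1813))/2) ≈ 6.5414.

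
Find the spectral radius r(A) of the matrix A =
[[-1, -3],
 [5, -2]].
r(A) = sqrt(17) ≈ 4.1231

The eigenvalues of A are the roots of its characteristic polynomial. With M = A (coefficients from the trace and determinant):
  p(λ) = det(λ I - M) = λ^2 + 3λ + 17.
For λ^2 + 3λ + 17 the discriminant is -59. It is negative, so the roots are the complex-conjugate pair λ = -3/2 ± (sqrt(59)/2) i ≈ -1.5 ± 3.8406i. For a conjugate pair the product of the roots equals the constant term, so |λ|^2 = 17 and |λ| = sqrt(17) ≈ 4.1231.
Thus the eigenvalues (to 4 decimals) are -1.5 ± 3.8406i (modulus 4.1231). The spectral radius is the largest modulus: r(A) = sqrt(17) ≈ 4.1231. (Cross-check: r(A) ≤ ||A||_2 ≈ 5.39; equality holds whenever A is normal, though it can also hold for some non-normal A.)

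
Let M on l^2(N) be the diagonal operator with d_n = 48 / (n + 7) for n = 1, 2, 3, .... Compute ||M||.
||M|| = 6 (attained at n = 1)

For M diagonal, ||M|| = sup_n |d_n| = sup_n 48/(n + 7). This is positive and strictly decreasing in n, so the supremum is attained at n = 1: d_1 = 48/(1 + 7) = 6. Hence ||M|| = 6.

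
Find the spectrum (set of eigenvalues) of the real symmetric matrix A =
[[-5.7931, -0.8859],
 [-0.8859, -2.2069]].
sigma(A) ≈ {-6, -2}

A is real symmetric, so its spectrum consists of real eigenvalues. Expanding the characteristic polynomial of the displayed matrix gives
  det(λ I - A) = p(λ) = λ^2 + (8)λ + (12).
Solving p(λ) = 0 yields eigenvalues ≈ -6, -2. (A is shown rounded to 4 decimals, so these recover the underlying integer eigenvalues to within that precision.)
Verification: the trace of A = -8 equals the sum of eigenvalues -8, and det(A) ≈ 12.0000 matches the eigenvalue product 12.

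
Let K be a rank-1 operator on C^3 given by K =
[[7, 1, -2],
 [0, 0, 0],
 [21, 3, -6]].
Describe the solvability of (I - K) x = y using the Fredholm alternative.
(I - K) is singular (det(I - K) = 0, i.e. 1 ∈ sigma(K)). (I - K) x = y is solvable iff y ⊥ ker((I - K)^*) = span{(7, 1, -2)}, i.e. iff 7y_1 + y_2 - 2y_3 = 0. When solvable, the solutions are x = y + c·(1, 0, 3), c arbitrary (ker(I - K) = span{(1, 0, 3)}, dimension 1).

K has rank 1, so it is an outer product K = u v^T: every row of K is a multiple of one row vector. Reading off the entries, u = (1, 0, 3) and v = (7, 1, -2) (row i of K equals u_i·v^T). A rank-one matrix u v^T satisfies K u = u (v·u) and kills the (2)-dimensional subspace v^⊥, so its characteristic polynomial is lambda^2 (lambda - v·u) with v·u = tr K = 1. Hence the eigenvalues of I - K are 1 (multiplicity 2) and 1 - (1) = 0, so det(I - K) = 0. (Direct check: I - K =
[[-6, -1, 2],
 [0, 1, 0],
 [-21, -3, 7]]
has determinant 0.) So 1 is an eigenvalue of K and (I - K) is not invertible. The finite-dimensional Fredholm alternative says: either (I - K) is invertible, or ker(I - K) ≠ {0} and then range(I - K) = ker((I - K)^*)^⊥, with dim ker(I - K) = dim ker((I - K)^*). We are in the second case, so we need both kernels. Kernel of I - K: (I - K) u = u - u (v·u) = u - u = 0, so ker(I - K) = span{u} = span{(1, 0, 3)} (it is exactly 1-dimensional because rank(I - K) = 2). Kernel of the adjoint: K is real, so (I - K)^* = I - K^T = I - v u^T, and (I - v u^T) v = v - v (u·v) = 0; hence ker((I - K)^*) = span{v} = span{(7, 1, -2)}. Therefore (I - K) x = y is solvable iff <y, v> = 0, i.e. iff 7y_1 + y_2 - 2y_3 = 0. When this holds, K y = u (v·y) = 0, so (I - K) y = y and x = y is a particular solution; the full solution set is the line x = y + c·u = y + c·(1, 0, 3), c ∈ C.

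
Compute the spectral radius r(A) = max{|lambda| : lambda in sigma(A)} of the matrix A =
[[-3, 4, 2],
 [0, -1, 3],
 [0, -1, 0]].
r(A) = 3

The eigenvalues of A are the roots of its characteristic polynomial. With M = A (coefficients from the trace, the sum of principal 2x2 minors, and det A):
  p(λ) = det(λ I - M) = λ^3 + 4λ^2 + 6λ + 9.
By the rational root theorem any rational root is an integer divisor of 9. Testing λ = -3: p(-3) = -27 + 36 - 18 + 9 = 0, so λ = -3 is a root. Dividing out (λ + 3) leaves p(λ) = (λ + 3)(λ^2 + λ + 3). For λ^2 + λ + 3 the discriminant is -11. It is negative, so the roots are the complex-conjugate pair λ = -1/2 ± (sqrt(11)/2) i ≈ -0.5 ± 1.6583i. For a conjugate pair the product of the roots equals the constant term, so |λ|^2 = 3 and |λ| = sqrt(3) ≈ 1.7321.
Thus the eigenvalues (to 4 decimals) are -0.5 ± 1.6583i (modulus 1.7321); -3 (modulus 3). The spectral radius is the largest modulus: r(A) = 3. (Cross-check: r(A) ≤ ||A||_2 ≈ 5.4528; equality holds whenever A is normal, though it can also hold for some non-normal A.)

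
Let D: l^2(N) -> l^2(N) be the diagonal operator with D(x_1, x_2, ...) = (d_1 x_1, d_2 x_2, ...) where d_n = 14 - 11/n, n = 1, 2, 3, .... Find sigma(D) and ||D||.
sigma(D) = {14 - 11/n : n ≥ 1} ∪ {14}; ||D|| = 14

A bounded diagonal operator on l^2 with diagonal entries d_n has spectrum equal to the closure of {d_n : n ≥ 1}: every d_n is an eigenvalue (with eigenvector e_n), so {d_n} ⊂ sigma(D); the spectrum is closed, so its closure is too; and for lambda not in the closure, (D - lambda I) has bounded inverse (the diagonal entries 1/(d_n - lambda) are bounded). For our sequence d_n = 14 - 11/n, n = 1, 2, 3, ...:
  - {d_n} = {14 - 11/n : n ≥ 1}; the only limit point is 14
  - closure = {14 - 11/n : n ≥ 1} ∪ {14}
For the norm: a diagonal operator has ||D|| = sup_n |d_n|. Here d_n = 14 - 11/n increases monotonically from d_1 = 3 toward 14, with all terms in [3, 14); so sup_n |d_n| = 14 (the supremum is the limit, not attained). So ||D|| = 14.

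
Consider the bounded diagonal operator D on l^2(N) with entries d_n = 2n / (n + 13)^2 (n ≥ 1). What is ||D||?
||D|| = 1/26 (attained at n = 13)

For D diagonal, ||D|| = sup_n |d_n|. Treat f(x) = 2x / (x + 13)^2 for real x > 0. By the quotient rule, f'(x) = 2(13 - x)/(x + 13)^3, which is positive for x < 13 and negative for x > 13. So f has a unique maximum at x = 13, and since 13 is a positive integer, the supremum over n ≥ 1 is attained at n = 13: d_13 = 2·13/(13 + 13)^2 = 2·13/676 = 1/26. Hence ||D|| = 1/26.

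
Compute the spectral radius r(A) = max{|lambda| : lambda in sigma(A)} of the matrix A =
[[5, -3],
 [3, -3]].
r(A) = (2 + sqrt(28))/2 ≈ 3.6458

The eigenvalues of A are the roots of its characteristic polynomial. With M = A (coefficients from the trace and determinant):
  p(λ) = det(λ I - M) = λ^2 - 2λ - 6.
For λ^2 - 2λ - 6 the discriminant is 28. It is nonnegative but not a perfect square, so the roots are real and irrational: λ = (2 ± sqrt(28))/2 ≈ 3.6458, -1.6458.
Thus the eigenvalues (to 4 decimals) are 3.6458 (modulus 3.6458); -1.6458 (modulus 1.6458). The spectral radius is the largest modulus: r(A) = (2 + sqrt(28))/2 ≈ 3.6458. (Cross-check: r(A) ≤ ||A||_2 ≈ 7.1623; equality holds whenever A is normal, though it can also hold for some non-normal A.)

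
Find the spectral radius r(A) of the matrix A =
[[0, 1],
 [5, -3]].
r(A) = (3 + sqrt(29))/2 ≈ 4.1926

The eigenvalues of A are the roots of its characteristic polynomial. With M = A (coefficients from the trace and determinant):
  p(λ) = det(λ I - M) = λ^2 + 3λ - 5.
For λ^2 + 3λ - 5 the discriminant is 29. It is nonnegative but not a perfect square, so the roots are real and irrational: λ = (-3 ± sqrt(29))/2 ≈ 1.1926, -4.1926.
Thus the eigenvalues (to 4 decimals) are 1.1926 (modulus 1.1926); -4.1926 (modulus 4.1926). The spectral radius is the largest modulus: r(A) = (3 + sqrt(29))/2 ≈ 4.1926. (Cross-check: r(A) ≤ ||A||_2 ≈ 5.8541; equality holds whenever A is normal, though it can also hold for some non-normal A.)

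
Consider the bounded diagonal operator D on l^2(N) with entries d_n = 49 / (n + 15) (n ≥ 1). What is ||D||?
||D|| = 49/16 (attained at n = 1)

For D diagonal, ||D|| = sup_n |d_n| = sup_n 49/(n + 15). This is positive and strictly decreasing in n, so the supremum is attained at n = 1: d_1 = 49/(1 + 15) = 49/16. Hence ||D|| = 49/16.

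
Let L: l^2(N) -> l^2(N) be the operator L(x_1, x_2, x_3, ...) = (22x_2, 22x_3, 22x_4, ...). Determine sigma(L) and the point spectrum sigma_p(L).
sigma(L) = closed disk {z in C : |z| ≤ 22}; sigma_p(L) = open disk {z in C : |z| < 22}

Note L = 22·V where V is the unit left shift (V x)_k = x_{k+1}; so sigma(L) = 22·sigma(V) and ||L|| = 22||V||. ||L x||^2 = 484sum_{k≥2} |x_k|^2 ≤ 484||x||^2, with equality on {x : x_1 = 0}, so ||L|| = 22. For any lambda with |lambda| < 22, set r = lambda/22 (|r| < 1); the vector x = (1, r, r^2, ...) is in l^2 and satisfies L x = 22(r, r^2, ...) = lambda x, so lambda is an eigenvalue. On the boundary |lambda| = 22 the geometric series diverges, so no l^2 eigenvector exists, but these lambda lie in the approximate point spectrum. Hence sigma(L) is the closed disk of radius 22 and sigma_p(L) is the open disk.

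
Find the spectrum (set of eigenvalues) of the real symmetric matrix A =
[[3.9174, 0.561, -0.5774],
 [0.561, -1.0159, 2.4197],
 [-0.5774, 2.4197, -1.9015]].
sigma(A) ≈ {-4, 1, 4}

A is real symmetric, so its spectrum consists of real eigenvalues. Expanding the characteristic polynomial of the displayed matrix gives
  det(λ I - A) = p(λ) = λ^3 + (-1)λ^2 + (-16)λ + (16).
Solving p(λ) = 0 yields eigenvalues ≈ -4, 1, 4. (A is shown rounded to 4 decimals, so these recover the underlying integer eigenvalues to within that precision.)
Verification: the trace of A = 1 equals the sum of eigenvalues 1, and det(A) ≈ -15.9993 matches the eigenvalue product -16.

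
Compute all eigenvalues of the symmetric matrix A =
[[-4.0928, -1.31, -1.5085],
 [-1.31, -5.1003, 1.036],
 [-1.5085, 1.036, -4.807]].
sigma(A) ≈ {-6, -2} (-6 with multiplicity 2)

A is real symmetric, so its spectrum consists of real eigenvalues. Expanding the characteristic polynomial of the displayed matrix gives
  det(λ I - A) = p(λ) = λ^3 + (14)λ^2 + (60)λ + (72.001).
Solving p(λ) = 0 yields eigenvalues ≈ -6, -6, -2. (A is shown rounded to 4 decimals, so these recover the underlying integer eigenvalues to within that precision.)
Verification: the trace of A = -14 equals the sum of eigenvalues -14, and det(A) ≈ -72.0010 matches the eigenvalue product -72.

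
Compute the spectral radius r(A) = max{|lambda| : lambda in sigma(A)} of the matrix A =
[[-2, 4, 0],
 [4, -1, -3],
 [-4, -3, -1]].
r(A) = sqrt(80)/2 ≈ 4.4721

The eigenvalues of A are the roots of its characteristic polynomial. With M = A (coefficients from the trace, the sum of principal 2x2 minors, and det A):
  p(λ) = det(λ I - M) = λ^3 + 4λ^2 - 20λ - 80.
By the rational root theorem any rational root is an integer divisor of 80. Testing λ = -4: p(-4) = -64 + 64 + 80 - 80 = 0, so λ = -4 is a root. Dividing out (λ + 4) leaves p(λ) = (λ + 4)(λ^2 - 20). For λ^2 - 20 the discriminant is 80. It is nonnegative but not a perfect square, so the roots are real and irrational: λ = ± sqrt(80)/2 ≈ 4.4721, -4.4721.
Thus the eigenvalues (to 4 decimals) are 4.4721 (modulus 4.4721); -4.4721 (modulus 4.4721); -4 (modulus 4). The spectral radius is the largest modulus: r(A) = sqrt(80)/2 ≈ 4.4721. (Cross-check: r(A) ≤ ||A||_2 ≈ 6.2047; equality holds whenever A is normal, though it can also hold for some non-normal A.)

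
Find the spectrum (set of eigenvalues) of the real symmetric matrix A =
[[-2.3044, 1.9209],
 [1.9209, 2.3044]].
sigma(A) ≈ {-3, 3}

A is real symmetric, so its spectrum consists of real eigenvalues. Expanding the characteristic polynomial of the displayed matrix gives
  det(λ I - A) = p(λ) = λ^2 + (0)λ + (-9).
Solving p(λ) = 0 yields eigenvalues ≈ -3, 3. (A is shown rounded to 4 decimals, so these recover the underlying integer eigenvalues to within that precision.)
Verification: the trace of A = 0 equals the sum of eigenvalues 0, and det(A) ≈ -9.0001 matches the eigenvalue product -9.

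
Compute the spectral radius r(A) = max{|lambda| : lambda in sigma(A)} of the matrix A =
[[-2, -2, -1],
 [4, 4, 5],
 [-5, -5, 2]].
r(A) = sqrt(24) ≈ 4.899

The eigenvalues of A are the roots of its characteristic polynomial. With M = A (coefficients from the trace, the sum of principal 2x2 minors, and det A):
  p(λ) = det(λ I - M) = λ^3 - 4λ^2 + 24λ.
The constant term is 0, so λ = 0 is a root. Dividing out λ leaves p(λ) = λ(λ^2 - 4λ + 24). For λ^2 - 4λ + 24 the discriminant is -80. It is negative, so the roots are the complex-conjugate pair λ = 2 ± (sqrt(80)/2) i ≈ 2 ± 4.4721i. For a conjugate pair the product of the roots equals the constant term, so |λ|^2 = 24 and |λ| = sqrt(24) ≈ 4.899.
Thus the eigenvalues (to 4 decimals) are 2 ± 4.4721i (modulus 4.899); 0 (modulus 0). The spectral radius is the largest modulus: r(A) = sqrt(24) ≈ 4.899. (Cross-check: r(A) ≤ ||A||_2 ≈ 9.7194; equality holds whenever A is normal, though it can also hold for some non-normal A.)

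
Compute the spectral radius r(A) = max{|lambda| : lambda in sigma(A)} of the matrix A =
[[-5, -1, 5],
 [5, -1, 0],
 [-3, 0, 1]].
r(A) ≈ 4.203

The eigenvalues of A are the roots of its characteristic polynomial. With M = A (coefficients from the trace, the sum of principal 2x2 minors, and det A):
  p(λ) = det(λ I - M) = λ^3 + 5λ^2 + 19λ + 5.
No integer candidate from the rational root theorem (±divisors of 5) is a root, so the roots are irrational. The cubic discriminant is Δ = -13036 < 0, so there is one real root and a complex-conjugate pair. p(-1) = -10 and p(0) = 5 have opposite signs, so a root lies in (-1, 0); Newton's method refines it to λ ≈ -0.283. Dividing out (λ - (-0.283)) leaves approximately λ^2 + 4.717λ + 17.6649. For λ^2 + 4.717λ + 17.6649 the discriminant is -48.4099. It is negative, so the remaining roots are the complex-conjugate pair λ ≈ -2.3585 ± 3.4789i. Their product equals the constant term, so |λ|^2 ≈ 17.6649 and |λ| ≈ 4.203.
Thus the eigenvalues (to 4 decimals) are -0.283 (modulus 0.283); -2.3585 ± 3.4789i (modulus 4.203). The spectral radius is the largest modulus: r(A) ≈ 4.203. (Cross-check: r(A) ≤ ||A||_2 ≈ 8.6651; equality holds whenever A is normal, though it can also hold for some non-normal A.)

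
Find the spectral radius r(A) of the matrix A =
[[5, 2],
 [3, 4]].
r(A) = 7

The eigenvalues of A are the roots of its characteristic polynomial. With M = A (coefficients from the trace and determinant):
  p(λ) = det(λ I - M) = λ^2 - 9λ + 14.
For λ^2 - 9λ + 14 the discriminant is 25. It is a perfect square (5^2), so the roots are rational: λ = (9 ± 5)/2 = 7, 2.
Thus the eigenvalues (to 4 decimals) are 7 (modulus 7); 2 (modulus 2). The spectral radius is the largest modulus: r(A) = 7. (Cross-check: r(A) ≤ ||A||_2 ≈ 7.0772; equality holds whenever A is normal, though it can also hold for some non-normal A.)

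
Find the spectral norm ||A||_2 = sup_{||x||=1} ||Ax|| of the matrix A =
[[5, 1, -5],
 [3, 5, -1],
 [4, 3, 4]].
||A||_2 ≈ 8.7931 (= sqrt(largest eigenvalue of A^T A))

||A||_2 = sigma_max(A) = sqrt(lambda_max(A^T A)). Form the symmetric matrix M = A^T A =
[[50, 32, -12],
 [32, 35, 2],
 [-12, 2, 42]].
Its characteristic polynomial (trace, sum of principal 2x2 minors, determinant of M give the coefficients) is
  p(λ) = det(λ I - M) = λ^3 - 127λ^2 + 4148λ - 23716.
No integer candidate from the rational root theorem (±divisors of 23716) is a root, so the roots are irrational. The cubic discriminant is Δ = 7412638672 > 0, so there are three distinct real roots. p(7) = -560 and p(8) = 1852 have opposite signs, so a root lies in (7, 8); Newton's method refines it to λ ≈ 7.2246. p(42) = 560 and p(43) = -668 have opposite signs, so a root lies in (42, 43); Newton's method refines it to λ ≈ 42.4559. p(77) = -770 and p(78) = 1712 have opposite signs, so a root lies in (77, 78); Newton's method refines it to λ ≈ 77.3195. Check (Vieta): the three roots sum to 127, matching tr M = 127.
So the eigenvalues of A^T A are ≈ 7.2246, 42.4559, 77.3195 (all ≥ 0, as they must be for A^T A). The largest is λ_max ≈ 77.3195, hence ||A||_2 = sqrt(λ_max) ≈ 8.7931.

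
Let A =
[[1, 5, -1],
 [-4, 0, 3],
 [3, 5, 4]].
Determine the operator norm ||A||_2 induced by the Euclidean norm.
||A||_2 ≈ 8.0909 (= sqrt(largest eigenvalue of A^T A))

||A||_2 = sigma_max(A) = sqrt(lambda_max(A^T A)). Form the symmetric matrix M = A^T A =
[[26, 20, -1],
 [20, 50, 15],
 [-1, 15, 26]].
Its characteristic polynomial (trace, sum of principal 2x2 minors, determinant of M give the coefficients) is
  p(λ) = det(λ I - M) = λ^3 - 102λ^2 + 2650λ - 16900.
No integer candidate from the rational root theorem (±divisors of 16900) is a root, so the roots are irrational. The cubic discriminant is Δ = 1399719200 > 0, so there are three distinct real roots. p(9) = -583 and p(10) = 400 have opposite signs, so a root lies in (9, 10); Newton's method refines it to λ ≈ 9.5748. p(26) = 624 and p(27) = -25 have opposite signs, so a root lies in (26, 27); Newton's method refines it to λ ≈ 26.9627. p(65) = -975 and p(66) = 1184 have opposite signs, so a root lies in (65, 66); Newton's method refines it to λ ≈ 65.4625. Check (Vieta): the three roots sum to 102, matching tr M = 102.
So the eigenvalues of A^T A are ≈ 9.5748, 26.9627, 65.4625 (all ≥ 0, as they must be for A^T A). The largest is λ_max ≈ 65.4625, hence ||A||_2 = sqrt(λ_max) ≈ 8.0909.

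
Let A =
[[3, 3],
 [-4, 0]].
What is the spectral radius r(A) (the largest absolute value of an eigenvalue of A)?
r(A) = sqrt(12) ≈ 3.4641

The eigenvalues of A are the roots of its characteristic polynomial. With M = A (coefficients from the trace and determinant):
  p(λ) = det(λ I - M) = λ^2 - 3λ + 12.
For λ^2 - 3λ + 12 the discriminant is -39. It is negative, so the roots are the complex-conjugate pair λ = 3/2 ± (sqrt(39)/2) i ≈ 1.5 ± 3.1225i. For a conjugate pair the product of the roots equals the constant term, so |λ|^2 = 12 and |λ| = sqrt(12) ≈ 3.4641.
Thus the eigenvalues (to 4 decimals) are 1.5 ± 3.1225i (modulus 3.4641). The spectral radius is the largest modulus: r(A) = sqrt(12) ≈ 3.4641. (Cross-check: r(A) ≤ ||A||_2 ≈ 5.389; equality holds whenever A is normal, though it can also hold for some non-normal A.)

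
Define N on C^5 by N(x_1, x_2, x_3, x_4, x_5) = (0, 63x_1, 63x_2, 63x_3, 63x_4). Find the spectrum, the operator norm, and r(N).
sigma(N) = {0}; ||N|| = 63; r(N) = 0. (N is nilpotent with N^5 = 0.)

On C^5, N is a strictly lower-triangular matrix with 63 on the subdiagonal and zeros elsewhere, so its characteristic polynomial is lambda^5 and every eigenvalue is 0: sigma(N) = {0}. For the operator norm, N e_i = 63e_{i+1} for i = 1, ..., 4 and N e_5 = 0, so the singular values of N are 63 (with multiplicity 4) and 0; hence ||N|| = 63. The spectral radius r(N) = max|lambda| = 0. Note ||N|| > r(N) — characteristic of non-normal nilpotent operators. Indeed N^5 = 0.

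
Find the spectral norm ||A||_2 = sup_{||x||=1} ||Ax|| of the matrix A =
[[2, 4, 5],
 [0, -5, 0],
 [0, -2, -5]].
||A||_2 ≈ 8.9308 (= sqrt(largest eigenvalue of A^T A))

||A||_2 = sigma_max(A) = sqrt(lambda_max(A^T A)). Form the symmetric matrix M = A^T A =
[[4, 8, 10],
 [8, 45, 30],
 [10, 30, 50]].
Its characteristic polynomial (trace, sum of principal 2x2 minors, determinant of M give the coefficients) is
  p(λ) = det(λ I - M) = λ^3 - 99λ^2 + 1566λ - 2500.
No integer candidate from the rational root theorem (±divisors of 2500) is a root, so the roots are irrational. The cubic discriminant is Δ = 5778773172 > 0, so there are three distinct real roots. p(1) = -1032 and p(2) = 244 have opposite signs, so a root lies in (1, 2); Newton's method refines it to λ ≈ 1.7968. p(17) = 424 and p(18) = -556 have opposite signs, so a root lies in (17, 18); Newton's method refines it to λ ≈ 17.4444. p(79) = -3606 and p(80) = 1180 have opposite signs, so a root lies in (79, 80); Newton's method refines it to λ ≈ 79.7588. Check (Vieta): the three roots sum to 99, matching tr M = 99.
So the eigenvalues of A^T A are ≈ 1.7968, 17.4444, 79.7588 (all ≥ 0, as they must be for A^T A). The largest is λ_max ≈ 79.7588, hence ||A||_2 = sqrt(λ_max) ≈ 8.9308.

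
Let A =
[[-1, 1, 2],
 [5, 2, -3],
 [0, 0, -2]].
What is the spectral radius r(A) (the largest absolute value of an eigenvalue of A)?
r(A) = (1 + sqrt(29))/2 ≈ 3.1926

The eigenvalues of A are the roots of its characteristic polynomial. With M = A (coefficients from the trace, the sum of principal 2x2 minors, and det A):
  p(λ) = det(λ I - M) = λ^3 + λ^2 - 9λ - 14.
By the rational root theorem any rational root is an integer divisor of 14. Testing λ = -2: p(-2) = -8 + 4 + 18 - 14 = 0, so λ = -2 is a root. Dividing out (λ + 2) leaves p(λ) = (λ + 2)(λ^2 - λ - 7). For λ^2 - λ - 7 the discriminant is 29. It is nonnegative but not a perfect square, so the roots are real and irrational: λ = (1 ± sqrt(29))/2 ≈ 3.1926, -2.1926.
Thus the eigenvalues (to 4 decimals) are 3.1926 (modulus 3.1926); -2.1926 (modulus 2.1926); -2 (modulus 2). The spectral radius is the largest modulus: r(A) = (1 + sqrt(29))/2 ≈ 3.1926. (Cross-check: r(A) ≤ ||A||_2 ≈ 6.4497; equality holds whenever A is normal, though it can also hold for some non-normal A.)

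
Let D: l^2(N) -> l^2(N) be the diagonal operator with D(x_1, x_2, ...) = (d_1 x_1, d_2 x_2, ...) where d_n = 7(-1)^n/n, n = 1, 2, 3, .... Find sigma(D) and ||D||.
sigma(D) = {7(-1)^n/n : n ≥ 1} ∪ {0}; ||D|| = 7

A bounded diagonal operator on l^2 with diagonal entries d_n has spectrum equal to the closure of {d_n : n ≥ 1}: every d_n is an eigenvalue (with eigenvector e_n), so {d_n} ⊂ sigma(D); the spectrum is closed, so its closure is too; and for lambda not in the closure, (D - lambda I) has bounded inverse (the diagonal entries 1/(d_n - lambda) are bounded). For our sequence d_n = 7(-1)^n/n, n = 1, 2, 3, ...:
  - {d_n} = {7(-1)^n/n : n ≥ 1}; the only limit point is 0
  - closure = {7(-1)^n/n : n ≥ 1} ∪ {0}
For the norm: a diagonal operator has ||D|| = sup_n |d_n|. Here |d_n| = 7/n is decreasing, so sup_n |d_n| = |d_1| = 7. So ||D|| = 7.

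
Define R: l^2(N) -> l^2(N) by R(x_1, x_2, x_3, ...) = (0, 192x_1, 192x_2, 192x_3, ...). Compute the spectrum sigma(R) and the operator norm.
sigma(R) = closed disk {z in C : |z| ≤ 192}; ||R|| = 192

Note R = 192·U where U is the unit right shift (U x)_k = x_{k-1} (with x_0 := 0); so ||R|| = 192||U|| and sigma(R) = 192·sigma(U). ||R x||^2 = sum_{k≥1} |192x_k|^2 = 36864||x||^2, so ||R|| = 192 and sigma(R) ⊂ {|z| ≤ 192}. For any |lambda| < 192, the equation (R - lambda I) x = 0 forces x_1 = 0, then 192x_k = lambda x_{k+1} ⇒ x = 0, so R has no eigenvalues. But (R - lambda I) is not surjective for |lambda| < 192: solving (R - lambda I) x = e_1 would require x_n proportional to (lambda/192)^(-n), which is not in l^2. So every |lambda| < 192 lies in the residual spectrum. The boundary |lambda| = 192 is in the approximate point spectrum (the spectrum is closed). Hence sigma(R) is the closed disk of radius 192.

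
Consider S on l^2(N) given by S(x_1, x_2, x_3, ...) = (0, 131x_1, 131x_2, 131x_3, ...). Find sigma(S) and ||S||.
sigma(S) = closed disk {z in C : |z| ≤ 131}; ||S|| = 131

Note S = 131·U where U is the unit right shift (U x)_k = x_{k-1} (with x_0 := 0); so ||S|| = 131||U|| and sigma(S) = 131·sigma(U). ||S x||^2 = sum_{k≥1} |131x_k|^2 = 17161||x||^2, so ||S|| = 131 and sigma(S) ⊂ {|z| ≤ 131}. For any |lambda| < 131, the equation (S - lambda I) x = 0 forces x_1 = 0, then 131x_k = lambda x_{k+1} ⇒ x = 0, so S has no eigenvalues. But (S - lambda I) is not surjective for |lambda| < 131: solving (S - lambda I) x = e_1 would require x_n proportional to (lambda/131)^(-n), which is not in l^2. So every |lambda| < 131 lies in the residual spectrum. The boundary |lambda| = 131 is in the approximate point spectrum (the spectrum is closed). Hence sigma(S) is the closed disk of radius 131.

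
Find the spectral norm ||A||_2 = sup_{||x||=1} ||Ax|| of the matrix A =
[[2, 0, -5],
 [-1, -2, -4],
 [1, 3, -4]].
||A||_2 ≈ 7.7073 (= sqrt(largest eigenvalue of A^T A))

||A||_2 = sigma_max(A) = sqrt(lambda_max(A^T A)). Form the symmetric matrix M = A^T A =
[[6, 5, -10],
 [5, 13, -4],
 [-10, -4, 57]].
Its characteristic polynomial (trace, sum of principal 2x2 minors, determinant of M give the coefficients) is
  p(λ) = det(λ I - M) = λ^3 - 76λ^2 + 1020λ - 2025.
No integer candidate from the rational root theorem (±divisors of 2025) is a root, so the roots are irrational. The cubic discriminant is Δ = 923699925 > 0, so there are three distinct real roots. p(2) = -281 and p(3) = 378 have opposite signs, so a root lies in (2, 3); Newton's method refines it to λ ≈ 2.4014. p(14) = 103 and p(15) = -450 have opposite signs, so a root lies in (14, 15); Newton's method refines it to λ ≈ 14.1956. p(59) = -1022 and p(60) = 1575 have opposite signs, so a root lies in (59, 60); Newton's method refines it to λ ≈ 59.403. Check (Vieta): the three roots sum to 76, matching tr M = 76.
So the eigenvalues of A^T A are ≈ 2.4014, 14.1956, 59.403 (all ≥ 0, as they must be for A^T A). The largest is λ_max ≈ 59.403, hence ||A||_2 = sqrt(λ_max) ≈ 7.7073.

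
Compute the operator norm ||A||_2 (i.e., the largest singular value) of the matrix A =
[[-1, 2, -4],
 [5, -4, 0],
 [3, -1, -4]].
||A||_2 ≈ 7.3953 (= sqrt(largest eigenvalue of A^T A))

||A||_2 = sigma_max(A) = sqrt(lambda_max(A^T A)). Form the symmetric matrix M = A^T A =
[[35, -25, -8],
 [-25, 21, -4],
 [-8, -4, 32]].
Its characteristic polynomial (trace, sum of principal 2x2 minors, determinant of M give the coefficients) is
  p(λ) = det(λ I - M) = λ^3 - 88λ^2 + 1822λ - 16.
No integer candidate from the rational root theorem (±divisors of 16) is a root, so the roots are irrational. The cubic discriminant is Δ = 1516331552 > 0, so there are three distinct real roots. p(0) = -16 and p(1) = 1719 have opposite signs, so a root lies in (0, 1); Newton's method refines it to λ ≈ 0.0088. p(33) = 215 and p(34) = -492 have opposite signs, so a root lies in (33, 34); Newton's method refines it to λ ≈ 33.3004. p(54) = -772 and p(55) = 369 have opposite signs, so a root lies in (54, 55); Newton's method refines it to λ ≈ 54.6908. Check (Vieta): the three roots sum to 88, matching tr M = 88.
So the eigenvalues of A^T A are ≈ 0.0088, 33.3004, 54.6908 (all ≥ 0, as they must be for A^T A). The largest is λ_max ≈ 54.6908, hence ||A||_2 = sqrt(λ_max) ≈ 7.3953.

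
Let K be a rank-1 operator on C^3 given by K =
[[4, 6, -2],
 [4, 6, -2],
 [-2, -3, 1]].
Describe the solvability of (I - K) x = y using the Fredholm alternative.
(I - K) is invertible (det(I - K) = -10 ≠ 0), so for every y in C^3 the equation (I - K) x = y has a unique solution.

K has rank 1, so it is an outer product K = u v^T: every row of K is a multiple of one row vector. Reading off the entries, u = (-2, -2, 1) and v = (-2, -3, 1) (row i of K equals u_i·v^T). A rank-one matrix u v^T satisfies K u = u (v·u) and kills the (2)-dimensional subspace v^⊥, so its characteristic polynomial is lambda^2 (lambda - v·u) with v·u = tr K = 11. Hence the eigenvalues of I - K are 1 (multiplicity 2) and 1 - (11) = -10, so det(I - K) = -10. (Direct check: I - K =
[[-3, -6, 2],
 [-4, -5, 2],
 [2, 3, 0]]
has determinant -10.) The finite-dimensional Fredholm alternative says: either (I - K) is invertible, or ker(I - K) ≠ {0} and then range(I - K) = ker((I - K)^*)^⊥, with dim ker(I - K) = dim ker((I - K)^*). Since det(I - K) ≠ 0, 1 is not an eigenvalue of K and ker(I - K) = {0}, so we are in the first case: for every y there is a unique x = (I - K)^(-1) y. Explicitly, by the Sherman–Morrison formula, (I - u v^T)^(-1) = I + u v^T/(1 - v·u), i.e. (I - K)^(-1) = I + K/(-10).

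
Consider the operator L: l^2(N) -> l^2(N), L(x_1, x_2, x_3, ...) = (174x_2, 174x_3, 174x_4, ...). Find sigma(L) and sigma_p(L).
sigma(L) = closed disk {z in C : |z| ≤ 174}; sigma_p(L) = open disk {z in C : |z| < 174}

Note L = 174·V where V is the unit left shift (V x)_k = x_{k+1}; so sigma(L) = 174·sigma(V) and ||L|| = 174||V||. ||L x||^2 = 30276sum_{k≥2} |x_k|^2 ≤ 30276||x||^2, with equality on {x : x_1 = 0}, so ||L|| = 174. For any lambda with |lambda| < 174, set r = lambda/174 (|r| < 1); the vector x = (1, r, r^2, ...) is in l^2 and satisfies L x = 174(r, r^2, ...) = lambda x, so lambda is an eigenvalue. On the boundary |lambda| = 174 the geometric series diverges, so no l^2 eigenvector exists, but these lambda lie in the approximate point spectrum. Hence sigma(L) is the closed disk of radius 174 and sigma_p(L) is the open disk.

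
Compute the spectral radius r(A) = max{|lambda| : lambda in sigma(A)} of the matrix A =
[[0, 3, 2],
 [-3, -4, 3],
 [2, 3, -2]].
r(A) ≈ 5.3186

The eigenvalues of A are the roots of its characteristic polynomial. With M = A (coefficients from the trace, the sum of principal 2x2 minors, and det A):
  p(λ) = det(λ I - M) = λ^3 + 6λ^2 + 4λ + 2.
No integer candidate from the rational root theorem (±divisors of 2) is a root, so the roots are irrational. The cubic discriminant is Δ = -652 < 0, so there is one real root and a complex-conjugate pair. p(-6) = -22 and p(-5) = 7 have opposite signs, so a root lies in (-6, -5); Newton's method refines it to λ ≈ -5.3186. Dividing out (λ - (-5.3186)) leaves approximately λ^2 + 0.6814λ + 0.376. For λ^2 + 0.6814λ + 0.376 the discriminant is -1.0399. It is negative, so the remaining roots are the complex-conjugate pair λ ≈ -0.3407 ± 0.5099i. Their product equals the constant term, so |λ|^2 ≈ 0.376 and |λ| ≈ 0.6132.
Thus the eigenvalues (to 4 decimals) are -5.3186 (modulus 5.3186); -0.3407 ± 0.5099i (modulus 0.6132). The spectral radius is the largest modulus: r(A) ≈ 5.3186. (Cross-check: r(A) ≤ ||A||_2 ≈ 7.2454; equality holds whenever A is normal, though it can also hold for some non-normal A.)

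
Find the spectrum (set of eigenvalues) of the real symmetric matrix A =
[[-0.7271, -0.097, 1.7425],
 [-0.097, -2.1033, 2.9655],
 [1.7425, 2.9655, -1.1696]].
sigma(A) ≈ {-5, -1, 2}

A is real symmetric, so its spectrum consists of real eigenvalues. Expanding the characteristic polynomial of the displayed matrix gives
  det(λ I - A) = p(λ) = λ^3 + (4)λ^2 + (-7)λ + (-10).
Solving p(λ) = 0 yields eigenvalues ≈ -5, -1, 2. (A is shown rounded to 4 decimals, so these recover the underlying integer eigenvalues to within that precision.)
Verification: the trace of A = -4 equals the sum of eigenvalues -4, and det(A) ≈ 10.0004 matches the eigenvalue product 10.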